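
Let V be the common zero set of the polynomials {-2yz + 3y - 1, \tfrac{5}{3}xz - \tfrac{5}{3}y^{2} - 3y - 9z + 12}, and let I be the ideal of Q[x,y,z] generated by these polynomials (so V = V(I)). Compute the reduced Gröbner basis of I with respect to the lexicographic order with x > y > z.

G = {xy - \tfrac{1}{3}x - \tfrac{2}{3}y^{3} - \tfrac{6}{5}y^{2} - \tfrac{3}{5}y + \tfrac{9}{5}, xz - y^{2} - \tfrac{9}{5}y - \tfrac{27}{5}z + \tfrac{36}{5}, yz - \tfrac{3}{2}y + \tfrac{1}{2}}

f_1 = -2yz + 3y - 1, LT = yz.
f_2 = \tfrac{5}{3}xz - \tfrac{5}{3}y^{2} - 3y - 9z + 12, LT = xz.

S(f_1,f_2): lcm = xyz. S = -\tfrac{3}{2}xy + \tfrac{1}{2}x + y^{3} + \tfrac{9}{5}y^{2} + \tfrac{27}{5}yz - \tfrac{36}{5}y.
  leading term xy: no divisor's leading term divides it; move -\tfrac{3}{2}xy to the remainder.
  leading term x: no divisor's leading term divides it; move \tfrac{1}{2}x to the remainder.
  leading term y^{3}: no divisor's leading term divides it; move y^{3} to the remainder.
  leading term y^{2}: no divisor's leading term divides it; move \tfrac{9}{5}y^{2} to the remainder.
  leading term yz: subtract (-\tfrac{27}{10})·f_1 from \tfrac{27}{5}yz - \tfrac{36}{5}y → \tfrac{9}{10}y - \tfrac{27}{10}
  leading term y: no divisor's leading term divides it; move \tfrac{9}{10}y to the remainder.
  leading term 1: no divisor's leading term divides it; move -\tfrac{27}{10} to the remainder.
  remainder -\tfrac{3}{2}xy + \tfrac{1}{2}x + y^{3} + \tfrac{9}{5}y^{2} + \tfrac{9}{10}y - \tfrac{27}{10} ≠ 0; add g_3 = -\tfrac{3}{2}xy + \tfrac{1}{2}x + y^{3} + \tfrac{9}{5}y^{2} + \tfrac{9}{10}y - \tfrac{27}{10} to the basis.

The other S-polynomials (S(f_1,g_3), S(f_2,g_3)) all reduce to 0 modulo the current basis, so we have a Gröbner basis.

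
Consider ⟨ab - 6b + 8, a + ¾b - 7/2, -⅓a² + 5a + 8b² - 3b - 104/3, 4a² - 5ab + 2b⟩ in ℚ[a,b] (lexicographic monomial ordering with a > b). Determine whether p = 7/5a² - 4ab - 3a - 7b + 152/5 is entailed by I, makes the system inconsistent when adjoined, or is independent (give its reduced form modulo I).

First compute the reduced Gröbner basis of I by Buchberger's algorithm.
f_1 = ab - 6b + 8, LT = ab.
f_2 = a + ¾b - 7/2, LT = a.
f_3 = -⅓a² + 5a + 8b² - 3b - 104/3, LT = a².
f_4 = 4a² - 5ab + 2b, LT = a².

S(f_1,f_2): lcm = ab. S = -¾b² - 5/2b + 8.
  reduce S modulo (f_1, f_2, f_3, f_4):
  remainder -¾b² - 5/2b + 8 ≠ 0; add h_5 = -¾b² - 5/2b + 8 to the basis.

S(f_1,f_3): lcm = a²b. S = 9ab + 8a + 24b³ - 9b² - 104b.
  reduce S modulo (f_1, f_2, f_3, f_4, h_5):
  remainder 1490/3b - 2980/3 ≠ 0; add h_6 = 1490/3b - 2980/3 to the basis.

The other S-polynomials (S(f_1,f_4), S(f_2,f_3), S(f_2,f_4), S(f_3,f_4), S(f_1,h_5), S(f_2,h_5), S(f_3,h_5), S(f_4,h_5), S(f_1,h_6), S(f_2,h_6), S(f_3,h_6), S(f_4,h_6), S(h_5,h_6)) all reduce to 0 modulo the current basis, so we have a Gröbner basis.
Inter-reduce: drop elements whose leading term is divisible by another's, tail-reduce, and make monic.
Reduced Gröbner basis: {a - 2, b - 2}.
Label its elements g_1 = a - 2, g_2 = b - 2.

Reduce p = 7/5a² - 4ab - 3a - 7b + 152/5 modulo G:
  leading term a²: subtract (7/5a)·g_1 from 7/5a² - 4ab - 3a - 7b + 152/5 → -4ab - ⅕a - 7b + 152/5
  leading term ab: subtract (-4b)·g_1 from -4ab - ⅕a - 7b + 152/5 → -⅕a - 15b + 152/5
  leading term a: subtract (-⅕)·g_1 from -⅕a - 15b + 152/5 → -15b + 30
  leading term b: subtract (-15)·g_2 from -15b + 30 → 0
  normal form = 0.
Since the normal form is 0, p ∈ I.

7/5a² - 4ab - 3a - 7b + 152/5 lies in I (it reduces to 0).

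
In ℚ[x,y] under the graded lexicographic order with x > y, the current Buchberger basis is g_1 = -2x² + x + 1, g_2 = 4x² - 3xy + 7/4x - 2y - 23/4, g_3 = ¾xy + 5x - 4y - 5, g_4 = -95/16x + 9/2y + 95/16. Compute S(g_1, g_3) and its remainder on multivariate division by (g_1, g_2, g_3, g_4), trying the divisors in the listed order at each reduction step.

lcm(LM(g_1), LM(g_3)) = x²y.
S = (lcm/LT(g_1))·g_1 − (lcm/LT(g_3))·g_3 = -20/3x² + 29/6xy + 20/3x - ½y.
Reduce S modulo (g_1, g_2, g_3, g_4) in that order:
  leading term x²: subtract (10/3)·g_1 from -20/3x² + 29/6xy + 20/3x - ½y → 29/6xy + 10/3x - ½y - 10/3
  leading term xy: subtract (58/9)·g_3 from 29/6xy + 10/3x - ½y - 10/3 → -260/9x + 455/18y + 260/9
  leading term x: subtract (832/171)·g_4 from -260/9x + 455/18y + 260/9 → 1157/342y
  leading term y: no divisor's leading term divides it; move 1157/342y to the remainder.
The remainder 1157/342y is nonzero, so it would be added as the next basis element.

S(g_1, g_3) = -20/3x² + 29/6xy + 20/3x - ½y; remainder on division = 1157/342y.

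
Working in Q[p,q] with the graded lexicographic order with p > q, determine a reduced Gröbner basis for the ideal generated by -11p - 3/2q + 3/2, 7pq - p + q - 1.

G = {q^2 - 46/21q + 25/21, p + 3/22q - 3/22}

This is the nonlinear analogue of row-reducing a linear system.

f_1 = -11p - 3/2q + 3/2, LT = p.
f_2 = 7pq - p + q - 1, LT = pq.

S(f_1,f_2): lcm = pq. S = 3/22q^2 + 1/7p - 43/154q + 1/7.
  leading term q^2: no divisor's leading term divides it; move 3/22q^2 to the remainder.
  leading term p: subtract (-1/77)·f_1 from 1/7p - 43/154q + 1/7 → -23/77q + 25/154
  leading term q: no divisor's leading term divides it; move -23/77q to the remainder.
  leading term 1: no divisor's leading term divides it; move 25/154 to the remainder.
  remainder 3/22q^2 - 23/77q + 25/154 ≠ 0; add g_3 = 3/22q^2 - 23/77q + 25/154 to the basis.

The other S-polynomials (S(f_1,g_3), S(f_2,g_3)) all reduce to 0 modulo the current basis, so we have a Gröbner basis.
Inter-reduce: drop elements whose leading term is divisible by another's, tail-reduce, and make monic.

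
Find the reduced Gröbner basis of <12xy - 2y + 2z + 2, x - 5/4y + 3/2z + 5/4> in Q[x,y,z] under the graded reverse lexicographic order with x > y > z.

The reduced Gröbner basis is the canonical form of the ideal for this ordering.

f_1 = 12xy - 2y + 2z + 2, LT = xy.
f_2 = x - 5/4y + 3/2z + 5/4, LT = x.

S(f_1,f_2): lcm = xy. S = 5/4y^2 - 3/2yz - 17/12y + 1/6z + 1/6.
  leading term y^2: no divisor's leading term divides it; move 5/4y^2 to the remainder.
  leading term yz: no divisor's leading term divides it; move -3/2yz to the remainder.
  leading term y: no divisor's leading term divides it; move -17/12y to the remainder.
  leading term z: no divisor's leading term divides it; move 1/6z to the remainder.
  leading term 1: no divisor's leading term divides it; move 1/6 to the remainder.
  remainder 5/4y^2 - 3/2yz - 17/12y + 1/6z + 1/6 ≠ 0; add g_3 = 5/4y^2 - 3/2yz - 17/12y + 1/6z + 1/6 to the basis.

The other S-polynomials (S(f_1,g_3), S(f_2,g_3)) all reduce to 0 modulo the current basis, so we have a Gröbner basis.
Inter-reduce: drop elements whose leading term is divisible by another's, tail-reduce, and make monic.

G = {y^2 - 6/5yz - 17/15y + 2/15z + 2/15, x - 5/4y + 3/2z + 5/4}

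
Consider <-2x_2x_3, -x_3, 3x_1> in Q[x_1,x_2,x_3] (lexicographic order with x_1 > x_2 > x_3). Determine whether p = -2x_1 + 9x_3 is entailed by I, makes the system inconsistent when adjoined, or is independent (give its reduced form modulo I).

-2x_1 + 9x_3 lies in I (it reduces to 0).

First compute the reduced Gröbner basis of I by Buchberger's algorithm.
f_1 = -2x_2x_3, LT = x_2x_3.
f_2 = -x_3, LT = x_3.
f_3 = 3x_1, LT = x_1.

The S-polynomials (S(f_1,f_2), S(f_1,f_3), S(f_2,f_3)) all reduce to 0 modulo the current basis, so we have a Gröbner basis.
Inter-reduce: drop elements whose leading term is divisible by another's, tail-reduce, and make monic.
Reduced Gröbner basis: {x_1, x_3}.
Label its elements g_1 = x_1, g_2 = x_3.

Reduce p = -2x_1 + 9x_3 modulo G:
  leading term x_1: subtract (-2)·g_1 from -2x_1 + 9x_3 → 9x_3
  leading term x_3: subtract (9)·g_2 from 9x_3 → 0
  normal form = 0.
Since the normal form is 0, p ∈ I.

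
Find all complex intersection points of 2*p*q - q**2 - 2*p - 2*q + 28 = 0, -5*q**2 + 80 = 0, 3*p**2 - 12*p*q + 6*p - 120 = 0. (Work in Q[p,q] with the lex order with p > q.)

{(2, -4)}

Compute a lex Gröbner basis by Buchberger's algorithm.
f_1 = 2*p*q - 2*p - q**2 - 2*q + 28, LT = p*q.
f_2 = -5*q**2 + 80, LT = q**2.
f_3 = 3*p**2 - 12*p*q + 6*p - 120, LT = p**2.

S(f_1,f_2): lcm = p*q**2. S = -p*q + 16*p - 1/2*q**3 - q**2 + 14*q.
  leading term p*q: subtract (-1/2)·f_1 from -p*q + 16*p - 1/2*q**3 - q**2 + 14*q → 15*p - 1/2*q**3 - 3/2*q**2 + 13*q + 14
  leading term p: no divisor's leading term divides it; move 15*p to the remainder.
  leading term q**3: subtract (1/10*q)·f_2 from -1/2*q**3 - 3/2*q**2 + 13*q + 14 → -3/2*q**2 + 5*q + 14
  leading term q**2: subtract (3/10)·f_2 from -3/2*q**2 + 5*q + 14 → 5*q - 10
  leading term q: no divisor's leading term divides it; move 5*q to the remainder.
  leading term 1: no divisor's leading term divides it; move -10 to the remainder.
  remainder 15*p + 5*q - 10 ≠ 0; add h_4 = 15*p + 5*q - 10 to the basis.

S(f_1,f_3): lcm = p**2*q. S = -p**2 + 7/2*p*q**2 - 3*p*q + 14*p + 40*q.
  leading term p**2: subtract (-1/3)·f_3 from -p**2 + 7/2*p*q**2 - 3*p*q + 14*p + 40*q → 7/2*p*q**2 - 7*p*q + 16*p + 40*q - 40
  leading term p*q**2: subtract (7/4*q)·f_1 from 7/2*p*q**2 - 7*p*q + 16*p + 40*q - 40 → -7/2*p*q + 16*p + 7/4*q**3 + 7/2*q**2 - 9*q - 40
  leading term p*q: subtract (-7/4)·f_1 from -7/2*p*q + 16*p + 7/4*q**3 + 7/2*q**2 - 9*q - 40 → 25/2*p + 7/4*q**3 + 7/4*q**2 - 25/2*q + 9
  leading term p: subtract (5/6)·h_4 from 25/2*p + 7/4*q**3 + 7/4*q**2 - 25/2*q + 9 → 7/4*q**3 + 7/4*q**2 - 50/3*q + 52/3
  leading term q**3: subtract (-7/20*q)·f_2 from 7/4*q**3 + 7/4*q**2 - 50/3*q + 52/3 → 7/4*q**2 + 34/3*q + 52/3
  leading term q**2: subtract (-7/20)·f_2 from 7/4*q**2 + 34/3*q + 52/3 → 34/3*q + 136/3
  leading term q: no divisor's leading term divides it; move 34/3*q to the remainder.
  leading term 1: no divisor's leading term divides it; move 136/3 to the remainder.
  remainder 34/3*q + 136/3 ≠ 0; add h_5 = 34/3*q + 136/3 to the basis.

The other S-polynomials (S(f_2,f_3), S(f_1,h_4), S(f_2,h_4), S(f_3,h_4), S(f_1,h_5), S(f_2,h_5), S(f_3,h_5), S(h_4,h_5)) all reduce to 0 modulo the current basis, so we have a Gröbner basis.
Inter-reduce: drop elements whose leading term is divisible by another's, tail-reduce, and make monic.
Reduced Gröbner basis: {p - 2, q + 4}.

Since the basis is lex-ordered, q + 4 is univariate in q. Its roots are {-4}. Back-substituting each root into the other basis elements fixes the other coordinates.
  q = -4: the earlier basis element becomes p - 2 = 0, giving p = 2 — point (2, -4).
Check: every point annihilates each of the original generators.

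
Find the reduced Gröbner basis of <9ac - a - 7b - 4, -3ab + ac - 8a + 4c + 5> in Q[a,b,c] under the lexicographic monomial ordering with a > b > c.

f_1 = 9ac - a - 7b - 4, LT = ac.
f_2 = -3ab + ac - 8a + 4c + 5, LT = ab.

S(f_1,f_2): lcm = abc. S = -1/9ab + 1/3ac^2 - 8/3ac - 7/9b^2 - 4/9b + 4/3c^2 + 5/3c.
  leading term ab: subtract (1/27)·f_2 from -1/9ab + 1/3ac^2 - 8/3ac - 7/9b^2 - 4/9b + 4/3c^2 + 5/3c → 1/3ac^2 - 73/27ac + 8/27a - 7/9b^2 - 4/9b + 4/3c^2 + 41/27c - 5/27
  leading term ac^2: subtract (1/27c)·f_1 from 1/3ac^2 - 73/27ac + 8/27a - 7/9b^2 - 4/9b + 4/3c^2 + 41/27c - 5/27 → -8/3ac + 8/27a - 7/9b^2 + 7/27bc - 4/9b + 4/3c^2 + 5/3c - 5/27
  leading term ac: subtract (-8/27)·f_1 from -8/3ac + 8/27a - 7/9b^2 + 7/27bc - 4/9b + 4/3c^2 + 5/3c - 5/27 → -7/9b^2 + 7/27bc - 68/27b + 4/3c^2 + 5/3c - 37/27
  leading term b^2: no divisor's leading term divides it; move -7/9b^2 to the remainder.
  leading term bc: no divisor's leading term divides it; move 7/27bc to the remainder.
  leading term b: no divisor's leading term divides it; move -68/27b to the remainder.
  leading term c^2: no divisor's leading term divides it; move 4/3c^2 to the remainder.
  leading term c: no divisor's leading term divides it; move 5/3c to the remainder.
  leading term 1: no divisor's leading term divides it; move -37/27 to the remainder.
  remainder -7/9b^2 + 7/27bc - 68/27b + 4/3c^2 + 5/3c - 37/27 ≠ 0; add g_3 = -7/9b^2 + 7/27bc - 68/27b + 4/3c^2 + 5/3c - 37/27 to the basis.

S(f_1,g_3): leading monomials are coprime, so the S-polynomial reduces to 0 (Buchberger's first criterion).
S(f_2,g_3): lcm = ab^2. S = -4/7ab + 12/7ac^2 + 15/7ac - 37/21a - 4/3bc - 5/3b.
  leading term ab: subtract (4/21)·f_2 from -4/7ab + 12/7ac^2 + 15/7ac - 37/21a - 4/3bc - 5/3b → 12/7ac^2 + 41/21ac - 5/21a - 4/3bc - 5/3b - 16/21c - 20/21
  leading term ac^2: subtract (4/21c)·f_1 from 12/7ac^2 + 41/21ac - 5/21a - 4/3bc - 5/3b - 16/21c - 20/21 → 15/7ac - 5/21a - 5/3b - 20/21
  leading term ac: subtract (5/21)·f_1 from 15/7ac - 5/21a - 5/3b - 20/21 → 0
  remainder 0.

Every S-polynomial of the final basis reduces to 0, so we have a Gröbner basis.

G = {ab + 71/27a - 7/27b - 4/3c - 49/27, ac - 1/9a - 7/9b - 4/9, b^2 - 1/3bc + 68/21b - 12/7c^2 - 15/7c + 37/21}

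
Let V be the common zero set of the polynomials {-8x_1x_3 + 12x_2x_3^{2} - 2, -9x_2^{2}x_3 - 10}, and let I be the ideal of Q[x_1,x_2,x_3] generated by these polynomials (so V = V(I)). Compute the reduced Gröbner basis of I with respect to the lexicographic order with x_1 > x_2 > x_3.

f_1 = -8x_1x_3 + 12x_2x_3^{2} - 2, LT = x_1x_3.
f_2 = -9x_2^{2}x_3 - 10, LT = x_2^{2}x_3.

S(f_1,f_2): lcm = x_1x_2^{2}x_3. S = -\tfrac{10}{9}x_1 - \tfrac{3}{2}x_2^{3}x_3^{2} + \tfrac{1}{4}x_2^{2}.
  reduce S modulo (f_1, f_2):
  remainder -\tfrac{10}{9}x_1 + \tfrac{1}{4}x_2^{2} + \tfrac{5}{3}x_2x_3 ≠ 0; add g_3 = -\tfrac{10}{9}x_1 + \tfrac{1}{4}x_2^{2} + \tfrac{5}{3}x_2x_3 to the basis.

The other S-polynomials (S(f_1,g_3), S(f_2,g_3)) all reduce to 0 modulo the current basis, so we have a Gröbner basis.
Inter-reduce: drop elements whose leading term is divisible by another's, tail-reduce, and make monic.

G = {x_1 - \tfrac{9}{40}x_2^{2} - \tfrac{3}{2}x_2x_3, x_2^{2}x_3 + \tfrac{10}{9}}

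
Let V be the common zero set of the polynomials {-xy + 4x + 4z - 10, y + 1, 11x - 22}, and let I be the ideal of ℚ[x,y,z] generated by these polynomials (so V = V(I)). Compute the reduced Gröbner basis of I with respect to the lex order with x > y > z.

G = {x - 2, y + 1, z}

This is the nonlinear analogue of row-reducing a linear system.

f_1 = -xy + 4x + 4z - 10, LT = xy.
f_2 = y + 1, LT = y.
f_3 = 11x - 22, LT = x.

S(f_1,f_2): lcm = xy. S = -5x - 4z + 10.
  reduce S modulo (f_1, f_2, f_3):
  remainder -4z ≠ 0; add g_4 = -4z to the basis.

The other S-polynomials (S(f_1,f_3), S(f_2,f_3), S(f_1,g_4), S(f_2,g_4), S(f_3,g_4)) all reduce to 0 modulo the current basis, so we have a Gröbner basis.
Inter-reduce: drop elements whose leading term is divisible by another's, tail-reduce, and make monic.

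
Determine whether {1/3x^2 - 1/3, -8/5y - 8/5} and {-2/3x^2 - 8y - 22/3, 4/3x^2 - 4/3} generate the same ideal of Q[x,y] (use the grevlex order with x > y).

Yes, the ideals are equal.

Since reduced Gröbner bases are canonical representatives of ideals under a given ordering, it suffices to compute and compare them.
Buchberger on the first generating set:
f_1 = 1/3x^2 - 1/3, LT = x^2.
f_2 = -8/5y - 8/5, LT = y.

The S-polynomials (S(f_1,f_2)) all reduce to 0 modulo the current basis, so we have a Gröbner basis.
Inter-reduce: drop elements whose leading term is divisible by another's, tail-reduce, and make monic.
Reduced Gröbner basis: {x^2 - 1, y + 1}.

Buchberger on the second generating set:
h_1 = -2/3x^2 - 8y - 22/3, LT = x^2.
h_2 = 4/3x^2 - 4/3, LT = x^2.

S(h_1,h_2): lcm = x^2. S = 12y + 12.
  reduce S modulo (h_1, h_2):
  remainder 12y + 12 ≠ 0; add k_3 = 12y + 12 to the basis.

The other S-polynomials (S(h_1,k_3), S(h_2,k_3)) all reduce to 0 modulo the current basis, so we have a Gröbner basis.
Inter-reduce: drop elements whose leading term is divisible by another's, tail-reduce, and make monic.
Reduced Gröbner basis: {x^2 - 1, y + 1}.

Same reduced basis, so the two generating sets span the same ideal.
The choice of monomial ordering does not affect the verdict — as long as both bases are computed under the same ordering, their equality decides ideal equality.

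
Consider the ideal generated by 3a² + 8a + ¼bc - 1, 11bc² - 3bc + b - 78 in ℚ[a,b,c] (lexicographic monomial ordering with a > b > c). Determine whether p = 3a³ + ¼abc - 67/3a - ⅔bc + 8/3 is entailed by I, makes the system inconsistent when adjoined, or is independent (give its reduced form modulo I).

First compute the reduced Gröbner basis of I by Buchberger's algorithm.
f_1 = 3a² + 8a + ¼bc - 1, LT = a².
f_2 = 11bc² - 3bc + b - 78, LT = bc².

The S-polynomials (S(f_1,f_2)) all reduce to 0 modulo the current basis, so we have a Gröbner basis.
Inter-reduce: drop elements whose leading term is divisible by another's, tail-reduce, and make monic.
Reduced Gröbner basis: {a² + 8/3a + 1/12bc - ⅓, bc² - 3/11bc + 1/11b - 78/11}.
Label its elements g_1 = a² + 8/3a + 1/12bc - ⅓, g_2 = bc² - 3/11bc + 1/11b - 78/11.

Reduce p = 3a³ + ¼abc - 67/3a - ⅔bc + 8/3 modulo G:
  leading term a³: subtract (3a)·g_1 from 3a³ + ¼abc - 67/3a - ⅔bc + 8/3 → -8a² - 64/3a - ⅔bc + 8/3
  leading term a²: subtract (-8)·g_1 from -8a² - 64/3a - ⅔bc + 8/3 → 0
  normal form = 0.
Since the normal form is 0, p ∈ I.

3a³ + ¼abc - 67/3a - ⅔bc + 8/3 lies in I (it reduces to 0).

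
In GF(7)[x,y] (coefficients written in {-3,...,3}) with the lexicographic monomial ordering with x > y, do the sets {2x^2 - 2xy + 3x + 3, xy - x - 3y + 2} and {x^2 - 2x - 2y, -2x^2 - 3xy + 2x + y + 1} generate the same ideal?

No, the ideals differ.

Since reduced Gröbner bases are canonical representatives of ideals under a given ordering, it suffices to compute and compare them.
Buchberger on the first generating set:
f_1 = 2x^2 - 2xy + 3x + 3, LT = x^2.
f_2 = xy - x - 3y + 2, LT = xy.

S(f_1,f_2): lcm = x^2y. S = x^2 - xy^2 + xy - 2x - 2y.
  reduce S modulo (f_1, f_2):
  remainder x - 3y^2 + 3y ≠ 0; add g_3 = x - 3y^2 + 3y to the basis.

S(f_2,g_3): lcm = xy. S = -x + 3y^3 - 3y^2 - 3y + 2.
  reduce S modulo (f_1, f_2, g_3):
  remainder 3y^3 + y^2 + 2 ≠ 0; add g_4 = 3y^3 + y^2 + 2 to the basis.

The other S-polynomials (S(f_1,g_3), S(f_1,g_4), S(f_2,g_4), S(g_3,g_4)) all reduce to 0 modulo the current basis, so we have a Gröbner basis.
Inter-reduce: drop elements whose leading term is divisible by another's, tail-reduce, and make monic.
Reduced Gröbner basis: {x - 3y^2 + 3y, y^3 - 2y^2 + 3}.

Buchberger on the second generating set:
h_1 = x^2 - 2x - 2y, LT = x^2.
h_2 = -2x^2 - 3xy + 2x + y + 1, LT = x^2.

S(h_1,h_2): lcm = x^2. S = 2xy - x + 2y - 3.
  reduce S modulo (h_1, h_2):
  remainder 2xy - x + 2y - 3 ≠ 0; add k_3 = 2xy - x + 2y - 3 to the basis.

S(h_1,k_3): lcm = x^2y. S = -3x^2 - 3xy - 2x - 2y^2.
  reduce S modulo (h_1, h_2, k_3):
  remainder x - 2y^2 - 3y - 1 ≠ 0; add k_4 = x - 2y^2 - 3y - 1 to the basis.

S(k_3,k_4): lcm = xy. S = 3x + 2y^3 + 3y^2 + 2y + 2.
  reduce S modulo (h_1, h_2, k_3, k_4):
  remainder 2y^3 + 2y^2 - 3y - 2 ≠ 0; add k_5 = 2y^3 + 2y^2 - 3y - 2 to the basis.

The other S-polynomials (S(h_2,k_3), S(h_1,k_4), S(h_2,k_4), S(h_1,k_5), S(h_2,k_5), S(k_3,k_5), S(k_4,k_5)) all reduce to 0 modulo the current basis, so we have a Gröbner basis.
Inter-reduce: drop elements whose leading term is divisible by another's, tail-reduce, and make monic.
Reduced Gröbner basis: {x - 2y^2 - 3y - 1, y^3 + y^2 + 2y - 1}.

These differ, so the ideals are not equal.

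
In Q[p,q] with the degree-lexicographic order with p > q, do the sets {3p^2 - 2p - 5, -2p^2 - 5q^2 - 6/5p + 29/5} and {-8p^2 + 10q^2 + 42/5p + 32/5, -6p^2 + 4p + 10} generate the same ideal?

Two ideals are equal iff their reduced Gröbner bases coincide (the reduced basis is unique for a fixed ordering).
Buchberger on the first generating set:
f_1 = 3p^2 - 2p - 5, LT = p^2.
f_2 = -2p^2 - 5q^2 - 6/5p + 29/5, LT = p^2.

S(f_1,f_2): lcm = p^2. S = -5/2q^2 - 19/15p + 37/30.
  leading term q^2: no divisor's leading term divides it; move -5/2q^2 to the remainder.
  leading term p: no divisor's leading term divides it; move -19/15p to the remainder.
  leading term 1: no divisor's leading term divides it; move 37/30 to the remainder.
  remainder -5/2q^2 - 19/15p + 37/30 ≠ 0; add g_3 = -5/2q^2 - 19/15p + 37/30 to the basis.

S(f_1,g_3): leading monomials are coprime, so the S-polynomial reduces to 0 (Buchberger's first criterion).
S(f_2,g_3): leading monomials are coprime, so the S-polynomial reduces to 0 (Buchberger's first criterion).
Every S-polynomial of the final basis reduces to 0, so we have a Gröbner basis.
Inter-reduce: drop elements whose leading term is divisible by another's, tail-reduce, and make monic.
Reduced Gröbner basis: {p^2 - 2/3p - 5/3, q^2 + 38/75p - 37/75}.

Buchberger on the second generating set:
h_1 = -8p^2 + 10q^2 + 42/5p + 32/5, LT = p^2.
h_2 = -6p^2 + 4p + 10, LT = p^2.

S(h_1,h_2): lcm = p^2. S = -5/4q^2 - 23/60p + 13/15.
  leading term q^2: no divisor's leading term divides it; move -5/4q^2 to the remainder.
  leading term p: no divisor's leading term divides it; move -23/60p to the remainder.
  leading term 1: no divisor's leading term divides it; move 13/15 to the remainder.
  remainder -5/4q^2 - 23/60p + 13/15 ≠ 0; add k_3 = -5/4q^2 - 23/60p + 13/15 to the basis.

S(h_1,k_3): leading monomials are coprime, so the S-polynomial reduces to 0 (Buchberger's first criterion).
S(h_2,k_3): leading monomials are coprime, so the S-polynomial reduces to 0 (Buchberger's first criterion).
Every S-polynomial of the final basis reduces to 0, so we have a Gröbner basis.
Inter-reduce: drop elements whose leading term is divisible by another's, tail-reduce, and make monic.
Reduced Gröbner basis: {p^2 - 2/3p - 5/3, q^2 + 23/75p - 52/75}.

These differ, so the ideals are not equal.
The same test decides containment: I ⊆ J iff every generator of I reduces to 0 modulo a Gröbner basis of J.

No, the ideals differ.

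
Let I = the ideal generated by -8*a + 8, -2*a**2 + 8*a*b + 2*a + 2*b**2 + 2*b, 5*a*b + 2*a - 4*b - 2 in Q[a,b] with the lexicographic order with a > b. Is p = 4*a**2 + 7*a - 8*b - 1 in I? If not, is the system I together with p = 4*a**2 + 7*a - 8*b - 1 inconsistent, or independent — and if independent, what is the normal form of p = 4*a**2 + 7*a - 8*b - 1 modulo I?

Adjoining 4*a**2 + 7*a - 8*b - 1 makes the ideal the whole ring: the system is inconsistent.

First compute the reduced Gröbner basis of I by Buchberger's algorithm.
f_1 = -8*a + 8, LT = a.
f_2 = -2*a**2 + 8*a*b + 2*a + 2*b**2 + 2*b, LT = a**2.
f_3 = 5*a*b + 2*a - 4*b - 2, LT = a*b.

S(f_1,f_2): lcm = a**2. S = 4*a*b + b**2 + b.
  leading term a*b: subtract (-1/2*b)·f_1 from 4*a*b + b**2 + b → b**2 + 5*b
  leading term b**2: no divisor's leading term divides it; move b**2 to the remainder.
  leading term b: no divisor's leading term divides it; move 5*b to the remainder.
  remainder b**2 + 5*b ≠ 0; add h_4 = b**2 + 5*b to the basis.

S(f_1,f_3): lcm = a*b. S = -2/5*a - 1/5*b + 2/5.
  leading term a: subtract (1/20)·f_1 from -2/5*a - 1/5*b + 2/5 → -1/5*b
  leading term b: no divisor's leading term divides it; move -1/5*b to the remainder.
  remainder -1/5*b ≠ 0; add h_5 = -1/5*b to the basis.

The other S-polynomials (S(f_2,f_3), S(f_1,h_4), S(f_2,h_4), S(f_3,h_4), S(f_1,h_5), S(f_2,h_5), S(f_3,h_5), S(h_4,h_5)) all reduce to 0 modulo the current basis, so we have a Gröbner basis.
Inter-reduce: drop elements whose leading term is divisible by another's, tail-reduce, and make monic.
Reduced Gröbner basis: {a - 1, b}.
Label its elements g_1 = a - 1, g_2 = b.

Reduce p = 4*a**2 + 7*a - 8*b - 1 modulo G:
  leading term a**2: subtract (4*a)·g_1 from 4*a**2 + 7*a - 8*b - 1 → 11*a - 8*b - 1
  leading term a: subtract (11)·g_1 from 11*a - 8*b - 1 → -8*b + 10
  leading term b: subtract (-8)·g_2 from -8*b + 10 → 10
  leading term 1: no divisor's leading term divides it; move 10 to the remainder.
  normal form = 10.
The normal form is nonzero, so p ∉ I. Since p minus its normal form lies in I, I + (p) = I + (r) where r = 10; decide whether this ideal is the whole ring.
Here r = 10 is a nonzero constant, hence a unit: 1 ∈ I + (p), the Gröbner basis of I + (p) is {1}, and the enlarged system has no common solution — adjoining p is inconsistent.

Ideal membership is decidable via reduction modulo a Gröbner basis.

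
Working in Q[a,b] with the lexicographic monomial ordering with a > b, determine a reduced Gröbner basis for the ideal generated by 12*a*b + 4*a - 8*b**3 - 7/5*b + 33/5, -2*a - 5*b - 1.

G = {a + 5/2*b + 1/2, b**3 + 15/4*b**2 + 87/40*b - 23/40}

Buchberger's algorithm terminates because the ascending chain of leading-term ideals stabilizes.

f_1 = 12*a*b + 4*a - 8*b**3 - 7/5*b + 33/5, LT = a*b.
f_2 = -2*a - 5*b - 1, LT = a.

S(f_1,f_2): lcm = a*b. S = 1/3*a - 2/3*b**3 - 5/2*b**2 - 37/60*b + 11/20.
  reduce S modulo (f_1, f_2):
  remainder -2/3*b**3 - 5/2*b**2 - 29/20*b + 23/60 ≠ 0; add g_3 = -2/3*b**3 - 5/2*b**2 - 29/20*b + 23/60 to the basis.

The other S-polynomials (S(f_1,g_3), S(f_2,g_3)) all reduce to 0 modulo the current basis, so we have a Gröbner basis.
Inter-reduce: drop elements whose leading term is divisible by another's, tail-reduce, and make monic.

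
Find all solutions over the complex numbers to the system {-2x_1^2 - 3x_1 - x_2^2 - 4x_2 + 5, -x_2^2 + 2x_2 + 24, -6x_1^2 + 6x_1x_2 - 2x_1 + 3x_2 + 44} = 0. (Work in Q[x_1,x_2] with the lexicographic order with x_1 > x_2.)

Compute a lex Gröbner basis by Buchberger's algorithm.
f_1 = -2x_1^2 - 3x_1 - x_2^2 - 4x_2 + 5, LT = x_1^2.
f_2 = -x_2^2 + 2x_2 + 24, LT = x_2^2.
f_3 = -6x_1^2 + 6x_1x_2 - 2x_1 + 3x_2 + 44, LT = x_1^2.

S(f_1,f_3): lcm = x_1^2. S = x_1x_2 + 7/6x_1 + 1/2x_2^2 + 5/2x_2 + 29/6.
  leading term x_1x_2: no divisor's leading term divides it; move x_1x_2 to the remainder.
  leading term x_1: no divisor's leading term divides it; move 7/6x_1 to the remainder.
  leading term x_2^2: subtract (-1/2)·f_2 from 1/2x_2^2 + 5/2x_2 + 29/6 → 7/2x_2 + 101/6
  leading term x_2: no divisor's leading term divides it; move 7/2x_2 to the remainder.
  leading term 1: no divisor's leading term divides it; move 101/6 to the remainder.
  remainder x_1x_2 + 7/6x_1 + 7/2x_2 + 101/6 ≠ 0; add h_4 = x_1x_2 + 7/6x_1 + 7/2x_2 + 101/6 to the basis.

S(f_1,h_4): lcm = x_1^2x_2. S = -7/6x_1^2 - 2x_1x_2 - 101/6x_1 + 1/2x_2^3 + 2x_2^2 - 5/2x_2.
  leading term x_1^2: subtract (7/12)·f_1 from -7/6x_1^2 - 2x_1x_2 - 101/6x_1 + 1/2x_2^3 + 2x_2^2 - 5/2x_2 → -2x_1x_2 - 181/12x_1 + 1/2x_2^3 + 31/12x_2^2 - 1/6x_2 - 35/12
  leading term x_1x_2: subtract (-2)·h_4 from -2x_1x_2 - 181/12x_1 + 1/2x_2^3 + 31/12x_2^2 - 1/6x_2 - 35/12 → -51/4x_1 + 1/2x_2^3 + 31/12x_2^2 + 41/6x_2 + 123/4
  leading term x_1: no divisor's leading term divides it; move -51/4x_1 to the remainder.
  leading term x_2^3: subtract (-1/2x_2)·f_2 from 1/2x_2^3 + 31/12x_2^2 + 41/6x_2 + 123/4 → 43/12x_2^2 + 113/6x_2 + 123/4
  leading term x_2^2: subtract (-43/12)·f_2 from 43/12x_2^2 + 113/6x_2 + 123/4 → 26x_2 + 467/4
  leading term x_2: no divisor's leading term divides it; move 26x_2 to the remainder.
  leading term 1: no divisor's leading term divides it; move 467/4 to the remainder.
  remainder -51/4x_1 + 26x_2 + 467/4 ≠ 0; add h_5 = -51/4x_1 + 26x_2 + 467/4 to the basis.

S(f_2,h_4): lcm = x_1x_2^2. S = -19/6x_1x_2 - 24x_1 - 7/2x_2^2 - 101/6x_2.
  leading term x_1x_2: subtract (-19/6)·h_4 from -19/6x_1x_2 - 24x_1 - 7/2x_2^2 - 101/6x_2 → -731/36x_1 - 7/2x_2^2 - 23/4x_2 + 1919/36
  leading term x_1: subtract (43/27)·h_5 from -731/36x_1 - 7/2x_2^2 - 23/4x_2 + 1919/36 → -7/2x_2^2 - 5093/108x_2 - 3581/27
  leading term x_2^2: subtract (7/2)·f_2 from -7/2x_2^2 - 5093/108x_2 - 3581/27 → -5849/108x_2 - 5849/27
  leading term x_2: no divisor's leading term divides it; move -5849/108x_2 to the remainder.
  leading term 1: no divisor's leading term divides it; move -5849/27 to the remainder.
  remainder -5849/108x_2 - 5849/27 ≠ 0; add h_6 = -5849/108x_2 - 5849/27 to the basis.

The other S-polynomials (S(f_1,f_2), S(f_2,f_3), S(f_3,h_4), S(f_1,h_5), S(f_2,h_5), S(f_3,h_5), S(h_4,h_5), S(f_1,h_6), S(f_2,h_6), S(f_3,h_6), S(h_4,h_6), S(h_5,h_6)) all reduce to 0 modulo the current basis, so we have a Gröbner basis.
Inter-reduce: drop elements whose leading term is divisible by another's, tail-reduce, and make monic.
Reduced Gröbner basis: {x_1 - 1, x_2 + 4}.

Elimination: the polynomial x_2 + 4 lies in the elimination ideal for x_2, so x_2 ∈ {-4}. For each such x_2, the remaining basis elements (now univariate) give the rest of the solution.
  x_2 = -4: the earlier basis element becomes x_1 - 1 = 0, giving x_1 = 1 — point (1, -4).

{(1, -4)}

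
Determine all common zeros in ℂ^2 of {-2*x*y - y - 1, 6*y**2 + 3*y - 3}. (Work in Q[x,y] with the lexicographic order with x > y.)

{(0, -1), (-3/2, 1/2)}

Compute a lex Gröbner basis by Buchberger's algorithm.
f_1 = -2*x*y - y - 1, LT = x*y.
f_2 = 6*y**2 + 3*y - 3, LT = y**2.

S(f_1,f_2): lcm = x*y**2. S = -1/2*x*y + 1/2*x + 1/2*y**2 + 1/2*y.
  leading term x*y: subtract (1/4)·f_1 from -1/2*x*y + 1/2*x + 1/2*y**2 + 1/2*y → 1/2*x + 1/2*y**2 + 3/4*y + 1/4
  leading term x: no divisor's leading term divides it; move 1/2*x to the remainder.
  leading term y**2: subtract (1/12)·f_2 from 1/2*y**2 + 3/4*y + 1/4 → 1/2*y + 1/2
  leading term y: no divisor's leading term divides it; move 1/2*y to the remainder.
  leading term 1: no divisor's leading term divides it; move 1/2 to the remainder.
  remainder 1/2*x + 1/2*y + 1/2 ≠ 0; add h_3 = 1/2*x + 1/2*y + 1/2 to the basis.

The other S-polynomials (S(f_1,h_3), S(f_2,h_3)) all reduce to 0 modulo the current basis, so we have a Gröbner basis.
Inter-reduce: drop elements whose leading term is divisible by another's, tail-reduce, and make monic.
Reduced Gröbner basis: {x + y + 1, y**2 + 1/2*y - 1/2}.

From the last basis element, y**2 + 1/2*y - 1/2 = 0, so y takes values in {-1, 1/2}. Each choice, substituted upward through the basis, yields the corresponding point(s) of the solution set.
  y = -1: the earlier basis element becomes x = 0, giving x = 0 — point (0, -1).
  y = 1/2: the earlier basis element becomes x + 3/2 = 0, giving x = -3/2 — point (-3/2, 1/2).
Check: every point annihilates each of the original generators.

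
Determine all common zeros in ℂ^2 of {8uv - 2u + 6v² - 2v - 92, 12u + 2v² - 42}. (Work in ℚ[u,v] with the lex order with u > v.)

Compute a lex Gröbner basis by Buchberger's algorithm.
f_1 = 8uv - 2u + 6v² - 2v - 92, LT = uv.
f_2 = 12u + 2v² - 42, LT = u.

S(f_1,f_2): lcm = uv. S = -¼u - ⅙v³ + ¾v² + 13/4v - 23/2.
  leading term u: subtract (-1/48)·f_2 from -¼u - ⅙v³ + ¾v² + 13/4v - 23/2 → -⅙v³ + 19/24v² + 13/4v - 99/8
  leading term v³: no divisor's leading term divides it; move -⅙v³ to the remainder.
  leading term v²: no divisor's leading term divides it; move 19/24v² to the remainder.
  leading term v: no divisor's leading term divides it; move 13/4v to the remainder.
  leading term 1: no divisor's leading term divides it; move -99/8 to the remainder.
  remainder -⅙v³ + 19/24v² + 13/4v - 99/8 ≠ 0; add h_3 = -⅙v³ + 19/24v² + 13/4v - 99/8 to the basis.

The other S-polynomials (S(f_1,h_3), S(f_2,h_3)) all reduce to 0 modulo the current basis, so we have a Gröbner basis.
Inter-reduce: drop elements whose leading term is divisible by another's, tail-reduce, and make monic.
Reduced Gröbner basis: {u + ⅙v² - 7/2, v³ - 19/4v² - 39/2v + 297/4}.

The lex basis is triangular: the last element involves only v. Solving v³ - 19/4v² - 39/2v + 297/4 = 0 gives v ∈ {3, 7/8 - sqrt(1633)/8, 7/8 + sqrt(1633)/8}; substituting each value into the earlier elements determines the remaining variables.
  v = 3: the earlier basis element becomes u - 2 = 0, giving u = 2 — point (2, 3).
  v = 7/8 - sqrt(1633)/8: the earlier basis element becomes u - 7*sqrt(1633)/192 + 169/192 = 0, giving u = -169/192 + 7*sqrt(1633)/192 — point (-169/192 + 7*sqrt(1633)/192, 7/8 - sqrt(1633)/8).
  v = 7/8 + sqrt(1633)/8: the earlier basis element becomes u + 169/192 + 7*sqrt(1633)/192 = 0, giving u = -7*sqrt(1633)/192 - 169/192 — point (-7*sqrt(1633)/192 - 169/192, 7/8 + sqrt(1633)/8).
Check: every point annihilates each of the original generators.
A lex Gröbner basis triangularizes the system, enabling back-substitution.

{(2, 3), (-169/192 + 7*sqrt(1633)/192, 7/8 - sqrt(1633)/8), (-7*sqrt(1633)/192 - 169/192, 7/8 + sqrt(1633)/8)}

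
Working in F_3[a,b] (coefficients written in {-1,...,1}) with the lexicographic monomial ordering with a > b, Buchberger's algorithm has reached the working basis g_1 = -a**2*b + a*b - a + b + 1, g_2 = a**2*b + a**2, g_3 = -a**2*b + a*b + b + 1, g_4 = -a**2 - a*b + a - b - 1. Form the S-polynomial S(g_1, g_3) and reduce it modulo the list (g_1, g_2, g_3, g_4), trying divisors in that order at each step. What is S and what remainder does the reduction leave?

S(g_1, g_3) = a; remainder on division = a.

lcm(LM(g_1), LM(g_3)) = a**2*b.
S = (lcm/LT(g_1))·g_1 − (lcm/LT(g_3))·g_3 = a.
Reduce S modulo (g_1, g_2, g_3, g_4) in that order:
  leading term a: no divisor's leading term divides it; move a to the remainder.
The remainder a is nonzero, so it would be added as the next basis element.
An S-polynomial is built so that the two leading terms cancel; whether anything survives reduction is exactly the Gröbner-basis criterion.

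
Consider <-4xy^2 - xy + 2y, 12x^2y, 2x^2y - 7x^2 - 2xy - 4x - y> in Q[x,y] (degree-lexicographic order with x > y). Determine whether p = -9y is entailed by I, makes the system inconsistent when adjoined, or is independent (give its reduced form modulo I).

-9y lies in I (it reduces to 0).

First compute the reduced Gröbner basis of I by Buchberger's algorithm.
f_1 = -4xy^2 - xy + 2y, LT = xy^2.
f_2 = 12x^2y, LT = x^2y.
f_3 = 2x^2y - 7x^2 - 2xy - 4x - y, LT = x^2y.

S(f_1,f_2): lcm = x^2y^2. S = 1/4x^2y - 1/2xy.
  leading term x^2y: subtract (1/48)·f_2 from 1/4x^2y - 1/2xy → -1/2xy
  leading term xy: no divisor's leading term divides it; move -1/2xy to the remainder.
  remainder -1/2xy ≠ 0; add h_4 = -1/2xy to the basis.

S(f_1,f_3): lcm = x^2y^2. S = 15/4x^2y + xy^2 + 3/2xy + 1/2y^2.
  leading term x^2y: subtract (5/16)·f_2 from 15/4x^2y + xy^2 + 3/2xy + 1/2y^2 → xy^2 + 3/2xy + 1/2y^2
  leading term xy^2: subtract (-1/4)·f_1 from xy^2 + 3/2xy + 1/2y^2 → 5/4xy + 1/2y^2 + 1/2y
  leading term xy: subtract (-5/2)·h_4 from 5/4xy + 1/2y^2 + 1/2y → 1/2y^2 + 1/2y
  leading term y^2: no divisor's leading term divides it; move 1/2y^2 to the remainder.
  leading term y: no divisor's leading term divides it; move 1/2y to the remainder.
  remainder 1/2y^2 + 1/2y ≠ 0; add h_5 = 1/2y^2 + 1/2y to the basis.

S(f_2,f_3): lcm = x^2y. S = 7/2x^2 + xy + 2x + 1/2y.
  leading term x^2: no divisor's leading term divides it; move 7/2x^2 to the remainder.
  leading term xy: subtract (-2)·h_4 from xy + 2x + 1/2y → 2x + 1/2y
  leading term x: no divisor's leading term divides it; move 2x to the remainder.
  leading term y: no divisor's leading term divides it; move 1/2y to the remainder.
  remainder 7/2x^2 + 2x + 1/2y ≠ 0; add h_6 = 7/2x^2 + 2x + 1/2y to the basis.

S(f_1,h_4): lcm = xy^2. S = 1/4xy - 1/2y.
  leading term xy: subtract (-1/2)·h_4 from 1/4xy - 1/2y → -1/2y
  leading term y: no divisor's leading term divides it; move -1/2y to the remainder.
  remainder -1/2y ≠ 0; add h_7 = -1/2y to the basis.

S(f_2,h_4): lcm = x^2y. S = 0.
  remainder 0.

S(f_3,h_4): lcm = x^2y. S = -7/2x^2 - xy - 2x - 1/2y.
  leading term x^2: subtract (-1)·h_6 from -7/2x^2 - xy - 2x - 1/2y → -xy
  leading term xy: subtract (2)·h_4 from -xy → 0
  remainder 0.

S(f_1,h_5): lcm = xy^2. S = -3/4xy - 1/2y.
  leading term xy: subtract (3/2)·h_4 from -3/4xy - 1/2y → -1/2y
  leading term y: subtract (1)·h_7 from -1/2y → 0
  remainder 0.

S(f_2,h_5): lcm = x^2y^2. S = -x^2y.
  leading term x^2y: subtract (-1/12)·f_2 from -x^2y → 0
  remainder 0.

S(f_3,h_5): lcm = x^2y^2. S = -9/2x^2y - xy^2 - 2xy - 1/2y^2.
  leading term x^2y: subtract (-3/8)·f_2 from -9/2x^2y - xy^2 - 2xy - 1/2y^2 → -xy^2 - 2xy - 1/2y^2
  leading term xy^2: subtract (1/4)·f_1 from -xy^2 - 2xy - 1/2y^2 → -7/4xy - 1/2y^2 - 1/2y
  leading term xy: subtract (7/2)·h_4 from -7/4xy - 1/2y^2 - 1/2y → -1/2y^2 - 1/2y
  leading term y^2: subtract (-1)·h_5 from -1/2y^2 - 1/2y → 0
  remainder 0.

S(h_4,h_5): lcm = xy^2. S = -xy.
  leading term xy: subtract (2)·h_4 from -xy → 0
  remainder 0.

S(f_1,h_6): lcm = x^2y^2. S = 1/4x^2y - 4/7xy^2 - 1/7y^3 - 1/2xy.
  leading term x^2y: subtract (1/48)·f_2 from 1/4x^2y - 4/7xy^2 - 1/7y^3 - 1/2xy → -4/7xy^2 - 1/7y^3 - 1/2xy
  leading term xy^2: subtract (1/7)·f_1 from -4/7xy^2 - 1/7y^3 - 1/2xy → -1/7y^3 - 5/14xy - 2/7y
  leading term y^3: subtract (-2/7y)·h_5 from -1/7y^3 - 5/14xy - 2/7y → -5/14xy + 1/7y^2 - 2/7y
  leading term xy: subtract (5/7)·h_4 from -5/14xy + 1/7y^2 - 2/7y → 1/7y^2 - 2/7y
  leading term y^2: subtract (2/7)·h_5 from 1/7y^2 - 2/7y → -3/7y
  leading term y: subtract (6/7)·h_7 from -3/7y → 0
  remainder 0.

S(f_2,h_6): lcm = x^2y. S = -4/7xy - 1/7y^2.
  leading term xy: subtract (8/7)·h_4 from -4/7xy - 1/7y^2 → -1/7y^2
  leading term y^2: subtract (-2/7)·h_5 from -1/7y^2 → 1/7y
  leading term y: subtract (-2/7)·h_7 from 1/7y → 0
  remainder 0.

S(f_3,h_6): lcm = x^2y. S = -7/2x^2 - 11/7xy - 1/7y^2 - 2x - 1/2y.
  leading term x^2: subtract (-1)·h_6 from -7/2x^2 - 11/7xy - 1/7y^2 - 2x - 1/2y → -11/7xy - 1/7y^2
  leading term xy: subtract (22/7)·h_4 from -11/7xy - 1/7y^2 → -1/7y^2
  leading term y^2: subtract (-2/7)·h_5 from -1/7y^2 → 1/7y
  leading term y: subtract (-2/7)·h_7 from 1/7y → 0
  remainder 0.

S(h_4,h_6): lcm = x^2y. S = -4/7xy - 1/7y^2.
  leading term xy: subtract (8/7)·h_4 from -4/7xy - 1/7y^2 → -1/7y^2
  leading term y^2: subtract (-2/7)·h_5 from -1/7y^2 → 1/7y
  leading term y: subtract (-2/7)·h_7 from 1/7y → 0
  remainder 0.

S(h_5,h_6): leading monomials are coprime, so the S-polynomial reduces to 0 (Buchberger's first criterion).
S(f_1,h_7): lcm = xy^2. S = 1/4xy - 1/2y.
  leading term xy: subtract (-1/2)·h_4 from 1/4xy - 1/2y → -1/2y
  leading term y: subtract (1)·h_7 from -1/2y → 0
  remainder 0.

S(f_2,h_7): lcm = x^2y. S = 0.
  remainder 0.

S(f_3,h_7): lcm = x^2y. S = -7/2x^2 - xy - 2x - 1/2y.
  leading term x^2: subtract (-1)·h_6 from -7/2x^2 - xy - 2x - 1/2y → -xy
  leading term xy: subtract (2)·h_4 from -xy → 0
  remainder 0.

S(h_4,h_7): lcm = xy. S = 0.
  remainder 0.

S(h_5,h_7): lcm = y^2. S = y.
  leading term y: subtract (-2)·h_7 from y → 0
  remainder 0.

S(h_6,h_7): leading monomials are coprime, so the S-polynomial reduces to 0 (Buchberger's first criterion).
Every S-polynomial of the final basis reduces to 0, so we have a Gröbner basis.
Inter-reduce: drop elements whose leading term is divisible by another's, tail-reduce, and make monic.
Reduced Gröbner basis: {x^2 + 4/7x, y}.
Label its elements g_1 = x^2 + 4/7x, g_2 = y.

Reduce p = -9y modulo G:
  leading term y: subtract (-9)·g_2 from -9y → 0
  normal form = 0.
Since the normal form is 0, p ∈ I.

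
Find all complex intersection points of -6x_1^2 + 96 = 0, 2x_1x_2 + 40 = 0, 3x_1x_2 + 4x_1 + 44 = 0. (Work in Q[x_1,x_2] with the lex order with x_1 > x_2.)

{(4, -5)}

Compute a lex Gröbner basis by Buchberger's algorithm.
f_1 = -6x_1^2 + 96, LT = x_1^2.
f_2 = 2x_1x_2 + 40, LT = x_1x_2.
f_3 = 3x_1x_2 + 4x_1 + 44, LT = x_1x_2.

S(f_1,f_2): lcm = x_1^2x_2. S = -20x_1 - 16x_2.
  reduce S modulo (f_1, f_2, f_3):
  remainder -20x_1 - 16x_2 ≠ 0; add h_4 = -20x_1 - 16x_2 to the basis.

S(f_1,f_3): lcm = x_1^2x_2. S = -4/3x_1^2 - 44/3x_1 - 16x_2.
  reduce S modulo (f_1, f_2, f_3, h_4):
  remainder -64/15x_2 - 64/3 ≠ 0; add h_5 = -64/15x_2 - 64/3 to the basis.

The other S-polynomials (S(f_2,f_3), S(f_1,h_4), S(f_2,h_4), S(f_3,h_4), S(f_1,h_5), S(f_2,h_5), S(f_3,h_5), S(h_4,h_5)) all reduce to 0 modulo the current basis, so we have a Gröbner basis.
Inter-reduce: drop elements whose leading term is divisible by another's, tail-reduce, and make monic.
Reduced Gröbner basis: {x_1 - 4, x_2 + 5}.

A lex Gröbner basis eliminates variables successively. Here x_2 + 5 depends only on x_2, with roots {-5}; lifting each root through the earlier basis elements recovers the full solutions.
  x_2 = -5: the earlier basis element becomes x_1 - 4 = 0, giving x_1 = 4 — point (4, -5).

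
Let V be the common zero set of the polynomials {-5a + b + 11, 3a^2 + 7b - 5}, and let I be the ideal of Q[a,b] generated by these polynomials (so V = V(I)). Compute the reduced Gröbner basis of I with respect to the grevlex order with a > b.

G = {b^2 + 241/3b + 238/3, a - 1/5b - 11/5}

Buchberger's algorithm terminates because the ascending chain of leading-term ideals stabilizes.

f_1 = -5a + b + 11, LT = a.
f_2 = 3a^2 + 7b - 5, LT = a^2.

S(f_1,f_2): lcm = a^2. S = -1/5ab - 11/5a - 7/3b + 5/3.
  leading term ab: subtract (1/25b)·f_1 from -1/5ab - 11/5a - 7/3b + 5/3 → -1/25b^2 - 11/5a - 208/75b + 5/3
  leading term b^2: no divisor's leading term divides it; move -1/25b^2 to the remainder.
  leading term a: subtract (11/25)·f_1 from -11/5a - 208/75b + 5/3 → -241/75b - 238/75
  leading term b: no divisor's leading term divides it; move -241/75b to the remainder.
  leading term 1: no divisor's leading term divides it; move -238/75 to the remainder.
  remainder -1/25b^2 - 241/75b - 238/75 ≠ 0; add g_3 = -1/25b^2 - 241/75b - 238/75 to the basis.

S(f_1,g_3): leading monomials are coprime, so the S-polynomial reduces to 0 (Buchberger's first criterion).
S(f_2,g_3): leading monomials are coprime, so the S-polynomial reduces to 0 (Buchberger's first criterion).
Every S-polynomial of the final basis reduces to 0, so we have a Gröbner basis.
Inter-reduce: drop elements whose leading term is divisible by another's, tail-reduce, and make monic.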